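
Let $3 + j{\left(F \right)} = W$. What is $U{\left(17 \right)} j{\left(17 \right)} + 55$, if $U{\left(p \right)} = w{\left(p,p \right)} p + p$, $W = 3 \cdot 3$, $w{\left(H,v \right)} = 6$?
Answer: $769$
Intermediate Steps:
$W = 9$
$j{\left(F \right)} = 6$ ($j{\left(F \right)} = -3 + 9 = 6$)
$U{\left(p \right)} = 7 p$ ($U{\left(p \right)} = 6 p + p = 7 p$)
$U{\left(17 \right)} j{\left(17 \right)} + 55 = 7 \cdot 17 \cdot 6 + 55 = 119 \cdot 6 + 55 = 714 + 55 = 769$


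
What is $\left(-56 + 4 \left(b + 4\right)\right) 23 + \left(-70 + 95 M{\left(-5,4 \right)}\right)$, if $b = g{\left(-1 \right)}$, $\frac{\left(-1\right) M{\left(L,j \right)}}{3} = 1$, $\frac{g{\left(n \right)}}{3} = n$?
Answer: $-1551$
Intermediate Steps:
$g{\left(n \right)} = 3 n$
$M{\left(L,j \right)} = -3$ ($M{\left(L,j \right)} = \left(-3\right) 1 = -3$)
$b = -3$ ($b = 3 \left(-1\right) = -3$)
$\left(-56 + 4 \left(b + 4\right)\right) 23 + \left(-70 + 95 M{\left(-5,4 \right)}\right) = \left(-56 + 4 \left(-3 + 4\right)\right) 23 + \left(-70 + 95 \left(-3\right)\right) = \left(-56 + 4 \cdot 1\right) 23 - 355 = \left(-56 + 4\right) 23 - 355 = \left(-52\right) 23 - 355 = -1196 - 355 = -1551$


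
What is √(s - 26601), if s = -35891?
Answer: 2*I*√15623 ≈ 249.98*I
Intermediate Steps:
√(s - 26601) = √(-35891 - 26601) = √(-62492) = 2*I*√15623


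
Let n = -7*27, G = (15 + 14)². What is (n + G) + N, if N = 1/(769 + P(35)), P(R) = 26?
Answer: 518341/795 ≈ 652.00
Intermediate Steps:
G = 841 (G = 29² = 841)
N = 1/795 (N = 1/(769 + 26) = 1/795 ≈ 0.0012579)
n = -189
(n + G) + N = (-189 + 841) + 1/795 = 652 + 1/795 = 518341/795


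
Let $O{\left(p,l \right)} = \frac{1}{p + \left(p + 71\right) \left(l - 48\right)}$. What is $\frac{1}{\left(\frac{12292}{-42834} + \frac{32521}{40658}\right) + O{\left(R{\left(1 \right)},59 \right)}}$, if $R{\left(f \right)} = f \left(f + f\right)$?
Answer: $\frac{700971770730}{360398414531} \approx 1.945$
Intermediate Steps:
$R{\left(f \right)} = 2 f^{2}$ ($R{\left(f \right)} = f 2 f = 2 f^{2}$)
$O{\left(p,l \right)} = \frac{1}{p + \left(-48 + l\right) \left(71 + p\right)}$ ($O{\left(p,l \right)} = \frac{1}{p + \left(71 + p\right) \left(-48 + l\right)} = \frac{1}{p + \left(-48 + l\right) \left(71 + p\right)}$)
$\frac{1}{\left(\frac{12292}{-42834} + \frac{32521}{40658}\right) + O{\left(R{\left(1 \right)},59 \right)}} = \frac{1}{\left(\frac{12292}{-42834} + \frac{32521}{40658}\right) + \frac{1}{-3408 - 47 \cdot 2 \cdot 1^{2} + 71 \cdot 59 + 59 \cdot 2 \cdot 1^{2}}} = \frac{1}{\left(12292 \left(- \frac{1}{42834}\right) + 32521 \cdot \frac{1}{40658}\right) + \frac{1}{-3408 - 47 \cdot 2 \cdot 1 + 4189 + 59 \cdot 2 \cdot 1}} = \frac{1}{\left(- \frac{6146}{21417} + \frac{32521}{40658}\right) + \frac{1}{-3408 - 94 + 4189 + 59 \cdot 2}} = \frac{1}{\frac{446618189}{870772386} + \frac{1}{-3408 - 94 + 4189 + 118}} = \frac{1}{\frac{446618189}{870772386} + \frac{1}{805}} = \frac{1}{\frac{360398414531}{700971770730}} = \frac{700971770730}{360398414531}$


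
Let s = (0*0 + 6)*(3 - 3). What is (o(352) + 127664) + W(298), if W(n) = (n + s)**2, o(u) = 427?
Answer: 216895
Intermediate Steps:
s = 0 (s = (0 + 6)*0 = 6*0 = 0)
W(n) = n**2 (W(n) = (n + 0)**2 = n**2)
(o(352) + 127664) + W(298) = (427 + 127664) + 298**2 = 128091 + 88804 = 216895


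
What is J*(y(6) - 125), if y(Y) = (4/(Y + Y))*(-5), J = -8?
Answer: 3040/3 ≈ 1013.3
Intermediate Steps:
y(Y) = -10/Y (y(Y) = (4/(2*Y))*(-5) = ((1/(2*Y))*4)*(-5) = (2/Y)*(-5) = -10/Y)
J*(y(6) - 125) = -8*(-10/6 - 125) = -8*(-10*1/6 - 125) = -8*(-5/3 - 125) = -8*(-380/3) = 3040/3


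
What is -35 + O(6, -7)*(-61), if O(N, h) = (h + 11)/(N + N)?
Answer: -166/3 ≈ -55.333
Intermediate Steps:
O(N, h) = (11 + h)/(2*N) (O(N, h) = (11 + h)/((2*N)) = (11 + h)*(1/(2*N)) = (11 + h)/(2*N))
-35 + O(6, -7)*(-61) = -35 + ((½)*(11 - 7)/6)*(-61) = -35 + ((½)*(⅙)*4)*(-61) = -35 + (⅓)*(-61) = -35 - 61/3 = -166/3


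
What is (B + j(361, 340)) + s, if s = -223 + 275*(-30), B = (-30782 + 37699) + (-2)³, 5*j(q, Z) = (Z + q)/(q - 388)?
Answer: -211841/135 ≈ -1569.2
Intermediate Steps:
j(q, Z) = (Z + q)/(5*(-388 + q)) (j(q, Z) = ((Z + q)/(q - 388))/5 = ((Z + q)/(-388 + q))/5 = (Z + q)/(5*(-388 + q)))
B = 6909 (B = 6917 - 8 = 6909)
s = -8473 (s = -223 - 8250 = -8473)
(B + j(361, 340)) + s = (6909 + (340 + 361)/(5*(-388 + 361))) - 8473 = (6909 + (⅕)*701/(-27)) - 8473 = (6909 + (⅕)*(-1/27)*701) - 8473 = (6909 - 701/135) - 8473 = 932014/135 - 8473 = -211841/135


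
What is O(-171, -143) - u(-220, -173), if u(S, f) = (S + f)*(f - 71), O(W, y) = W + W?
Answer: -96234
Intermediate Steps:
O(W, y) = 2*W
u(S, f) = (-71 + f)*(S + f) (u(S, f) = (S + f)*(-71 + f) = (-71 + f)*(S + f))
O(-171, -143) - u(-220, -173) = 2*(-171) - ((-173)² - 71*(-220) - 71*(-173) - 220*(-173)) = -342 - (29929 + 15620 + 12283 + 38060) = -342 - 1*95892 = -342 - 95892 = -96234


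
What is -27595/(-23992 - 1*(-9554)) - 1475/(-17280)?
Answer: 49813765/24948864 ≈ 1.9966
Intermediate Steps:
-27595/(-23992 - 1*(-9554)) - 1475/(-17280) = -27595/(-23992 + 9554) - 1475*(-1/17280) = -27595/(-14438) + 295/3456 = -27595*(-1/14438) + 295/3456 = 27595/14438 + 295/3456 = 49813765/24948864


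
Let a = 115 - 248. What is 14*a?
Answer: -1862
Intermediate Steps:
a = -133
14*a = 14*(-133) = -1862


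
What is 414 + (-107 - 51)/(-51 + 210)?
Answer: 65668/159 ≈ 413.01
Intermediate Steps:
414 + (-107 - 51)/(-51 + 210) = 414 - 158/159 = 65668/159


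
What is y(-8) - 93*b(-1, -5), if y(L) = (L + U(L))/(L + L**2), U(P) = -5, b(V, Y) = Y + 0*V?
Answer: 26027/56 ≈ 464.77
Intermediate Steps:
b(V, Y) = Y (b(V, Y) = Y + 0 = Y)
y(L) = (-5 + L)/(L + L**2) (y(L) = (L - 5)/(L + L**2) = (-5 + L)/(L + L**2))
y(-8) - 93*b(-1, -5) = (-5 - 8)/((-8)*(1 - 8)) - 93*(-5) = -1/8*(-13)/(-7) + 465 = -1/8*(-1/7)*(-13) + 465 = -13/56 + 465 = 26027/56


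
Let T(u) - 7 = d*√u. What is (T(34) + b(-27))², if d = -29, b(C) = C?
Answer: 28994 + 1160*√34 ≈ 35758.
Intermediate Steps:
T(u) = 7 - 29*√u
(T(34) + b(-27))² = ((7 - 29*√34) - 27)² = (-20 - 29*√34)²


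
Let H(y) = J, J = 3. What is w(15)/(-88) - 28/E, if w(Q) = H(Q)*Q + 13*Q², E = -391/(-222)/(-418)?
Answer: 10340367/1564 ≈ 6611.5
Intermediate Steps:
H(y) = 3
E = -391/92796 (E = -391*(-1/222)*(-1/418) = (391/222)*(-1/418) = -391/92796 ≈ -0.0042135)
w(Q) = 3*Q + 13*Q²
w(15)/(-88) - 28/E = (15*(3 + 13*15))/(-88) - 28/(-391/92796) = (15*(3 + 195))*(-1/88) - 28*(-92796/391) = (15*198)*(-1/88) + 2598288/391 = 2970*(-1/88) + 2598288/391 = -135/4 + 2598288/391 = 10340367/1564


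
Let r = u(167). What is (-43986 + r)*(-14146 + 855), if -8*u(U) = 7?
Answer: 4677036445/8 ≈ 5.8463e+8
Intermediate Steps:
u(U) = -7/8 (u(U) = -⅛*7 = -7/8)
r = -7/8 ≈ -0.87500
(-43986 + r)*(-14146 + 855) = (-43986 - 7/8)*(-14146 + 855) = -351895/8*(-13291) = 4677036445/8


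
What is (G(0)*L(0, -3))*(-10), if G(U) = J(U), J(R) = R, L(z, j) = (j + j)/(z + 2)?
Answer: 0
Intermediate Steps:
L(z, j) = 2*j/(2 + z) (L(z, j) = (2*j)/(2 + z) = 2*j/(2 + z))
G(U) = U
(G(0)*L(0, -3))*(-10) = (0*(2*(-3)/(2 + 0)))*(-10) = (0*(2*(-3)/2))*(-10) = (0*(2*(-3)*(½)))*(-10) = (0*(-3))*(-10) = 0*(-10) = 0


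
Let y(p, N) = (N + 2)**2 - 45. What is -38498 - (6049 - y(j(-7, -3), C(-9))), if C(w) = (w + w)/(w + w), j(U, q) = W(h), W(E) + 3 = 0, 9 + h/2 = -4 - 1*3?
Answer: -44583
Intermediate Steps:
h = -32 (h = -18 + 2*(-4 - 1*3) = -18 + 2*(-4 - 3) = -18 + 2*(-7) = -18 - 14 = -32)
W(E) = -3 (W(E) = -3 + 0 = -3)
j(U, q) = -3
C(w) = 1 (C(w) = (2*w)/((2*w)) = (2*w)*(1/(2*w)) = 1)
y(p, N) = -45 + (2 + N)**2 (y(p, N) = (2 + N)**2 - 45 = -45 + (2 + N)**2)
-38498 - (6049 - y(j(-7, -3), C(-9))) = -38498 - (6049 - (-45 + (2 + 1)**2)) = -38498 - (6049 - (-45 + 3**2)) = -38498 - (6049 - (-45 + 9)) = -38498 - (6049 - 1*(-36)) = -38498 - (6049 + 36) = -38498 - 1*6085 = -38498 - 6085 = -44583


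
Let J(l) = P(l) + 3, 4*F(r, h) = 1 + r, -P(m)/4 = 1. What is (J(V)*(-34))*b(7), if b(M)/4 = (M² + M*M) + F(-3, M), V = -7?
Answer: 13260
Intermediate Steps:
P(m) = -4 (P(m) = -4*1 = -4)
F(r, h) = ¼ + r/4 (F(r, h) = (1 + r)/4 = ¼ + r/4)
b(M) = -2 + 8*M² (b(M) = 4*((M² + M*M) + (¼ + (¼)*(-3))) = 4*((M² + M²) + (¼ - ¾)) = 4*(2*M² - ½) = 4*(-½ + 2*M²) = -2 + 8*M²)
J(l) = -1 (J(l) = -4 + 3 = -1)
(J(V)*(-34))*b(7) = (-1*(-34))*(-2 + 8*7²) = 34*(-2 + 8*49) = 34*(-2 + 392) = 34*390 = 13260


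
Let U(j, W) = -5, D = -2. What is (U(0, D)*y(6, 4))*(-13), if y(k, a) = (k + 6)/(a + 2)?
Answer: 130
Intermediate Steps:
y(k, a) = (6 + k)/(2 + a)
(U(0, D)*y(6, 4))*(-13) = -5*(6 + 6)/(2 + 4)*(-13) = -5*12/6*(-13) = -5*2*(-13) = -10*(-13) = 130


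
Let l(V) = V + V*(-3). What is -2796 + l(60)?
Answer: -2916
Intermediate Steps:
l(V) = -2*V (l(V) = V - 3*V = -2*V)
-2796 + l(60) = -2796 - 2*60 = -2796 - 120 = -2916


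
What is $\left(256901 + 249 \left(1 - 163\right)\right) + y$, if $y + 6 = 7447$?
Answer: $224004$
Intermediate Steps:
$y = 7441$ ($y = -6 + 7447 = 7441$)
$\left(256901 + 249 \left(1 - 163\right)\right) + y = \left(256901 + 249 \left(1 - 163\right)\right) + 7441 = \left(256901 + 249 \left(-162\right)\right) + 7441 = \left(256901 - 40338\right) + 7441 = 216563 + 7441 = 224004$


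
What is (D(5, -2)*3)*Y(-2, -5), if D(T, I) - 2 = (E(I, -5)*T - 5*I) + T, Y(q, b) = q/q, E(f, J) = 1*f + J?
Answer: -54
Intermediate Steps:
E(f, J) = J + f (E(f, J) = f + J = J + f)
Y(q, b) = 1
D(T, I) = 2 + T - 5*I + T*(-5 + I) (D(T, I) = 2 + (((-5 + I)*T - 5*I) + T) = 2 + ((T*(-5 + I) - 5*I) + T) = 2 + ((-5*I + T*(-5 + I)) + T) = 2 + (T - 5*I + T*(-5 + I)) = 2 + T - 5*I + T*(-5 + I))
(D(5, -2)*3)*Y(-2, -5) = ((2 + 5 - 5*(-2) + 5*(-5 - 2))*3)*1 = ((2 + 5 + 10 + 5*(-7))*3)*1 = ((2 + 5 + 10 - 35)*3)*1 = -18*3*1 = -54*1 = -54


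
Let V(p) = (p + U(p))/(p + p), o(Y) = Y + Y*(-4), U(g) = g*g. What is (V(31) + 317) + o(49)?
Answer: 186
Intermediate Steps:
U(g) = g**2
o(Y) = -3*Y (o(Y) = Y - 4*Y = -3*Y)
V(p) = (p + p**2)/(2*p) (V(p) = (p + p**2)/(p + p) = (p + p**2)/((2*p)) = (p + p**2)*(1/(2*p)) = (p + p**2)/(2*p))
(V(31) + 317) + o(49) = ((1/2 + (1/2)*31) + 317) - 3*49 = ((1/2 + 31/2) + 317) - 147 = (16 + 317) - 147 = 333 - 147 = 186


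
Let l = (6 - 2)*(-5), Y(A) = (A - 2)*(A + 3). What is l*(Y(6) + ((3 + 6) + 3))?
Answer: -960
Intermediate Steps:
Y(A) = (-2 + A)*(3 + A)
l = -20 (l = 4*(-5) = -20)
l*(Y(6) + ((3 + 6) + 3)) = -20*((-6 + 6 + 6²) + ((3 + 6) + 3)) = -20*((-6 + 6 + 36) + (9 + 3)) = -20*(36 + 12) = -20*48 = -960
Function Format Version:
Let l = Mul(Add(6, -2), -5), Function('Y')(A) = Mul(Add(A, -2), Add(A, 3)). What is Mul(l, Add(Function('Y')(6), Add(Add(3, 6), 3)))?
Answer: -960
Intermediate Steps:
Function('Y')(A) = Mul(Add(-2, A), Add(3, A))
l = -20 (l = Mul(4, -5) = -20)
Mul(l, Add(Function('Y')(6), Add(Add(3, 6), 3))) = Mul(-20, Add(Add(-6, 6, Pow(6, 2)), Add(Add(3, 6), 3))) = Mul(-20, Add(Add(-6, 6, 36), Add(9, 3))) = Mul(-20, Add(36, 12)) = Mul(-20, 48) = -960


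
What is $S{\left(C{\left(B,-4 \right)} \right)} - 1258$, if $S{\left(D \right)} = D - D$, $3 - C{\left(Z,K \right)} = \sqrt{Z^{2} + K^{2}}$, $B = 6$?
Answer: $-1258$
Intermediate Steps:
$C{\left(Z,K \right)} = 3 - \sqrt{K^{2} + Z^{2}}$ ($C{\left(Z,K \right)} = 3 - \sqrt{Z^{2} + K^{2}} = 3 - \sqrt{K^{2} + Z^{2}}$)
$S{\left(D \right)} = 0$
$S{\left(C{\left(B,-4 \right)} \right)} - 1258 = 0 - 1258 = -1258$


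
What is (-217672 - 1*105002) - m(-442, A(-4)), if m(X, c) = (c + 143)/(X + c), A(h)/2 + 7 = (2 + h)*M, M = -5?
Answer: -140685715/436 ≈ -3.2267e+5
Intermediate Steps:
A(h) = -34 - 10*h (A(h) = -14 + 2*((2 + h)*(-5)) = -14 + 2*(-10 - 5*h) = -14 + (-20 - 10*h) = -34 - 10*h)
m(X, c) = (143 + c)/(X + c)
(-217672 - 1*105002) - m(-442, A(-4)) = (-217672 - 1*105002) - (143 + (-34 - 10*(-4)))/(-442 + (-34 - 10*(-4))) = (-217672 - 105002) - (143 + (-34 + 40))/(-442 + (-34 + 40)) = -322674 - (143 + 6)/(-442 + 6) = -322674 - 149/(-436) = -322674 - (-1)*149/436 = -322674 - 1*(-149/436) = -322674 + 149/436 = -140685715/436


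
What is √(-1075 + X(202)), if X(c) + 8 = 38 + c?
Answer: I*√843 ≈ 29.034*I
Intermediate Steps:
X(c) = 30 + c (X(c) = -8 + (38 + c) = 30 + c)
√(-1075 + X(202)) = √(-1075 + (30 + 202)) = √(-1075 + 232) = √(-843) = I*√843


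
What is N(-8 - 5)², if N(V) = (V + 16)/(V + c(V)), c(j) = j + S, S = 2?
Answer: 1/64 ≈ 0.015625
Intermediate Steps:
c(j) = 2 + j (c(j) = j + 2 = 2 + j)
N(V) = (16 + V)/(2 + 2*V) (N(V) = (V + 16)/(V + (2 + V)) = (16 + V)/(2 + 2*V))
N(-8 - 5)² = ((16 + (-8 - 5))/(2*(1 + (-8 - 5))))² = ((16 - 13)/(2*(1 - 13)))² = ((½)*3/(-12))² = ((½)*(-1/12)*3)² = (-⅛)² = 1/64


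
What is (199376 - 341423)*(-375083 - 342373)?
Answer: 101912472432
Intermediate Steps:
(199376 - 341423)*(-375083 - 342373) = -142047*(-717456) = 101912472432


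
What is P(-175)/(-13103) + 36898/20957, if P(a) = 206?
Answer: 25218808/14452609 ≈ 1.7449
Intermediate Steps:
P(-175)/(-13103) + 36898/20957 = 206/(-13103) + 36898/20957 = 206*(-1/13103) + 36898*(1/20957) = -206/13103 + 1942/1103 = 25218808/14452609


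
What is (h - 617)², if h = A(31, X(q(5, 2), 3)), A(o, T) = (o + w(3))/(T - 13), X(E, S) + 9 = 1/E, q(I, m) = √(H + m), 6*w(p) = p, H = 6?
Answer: 116959212211/305809 + 6155874*√2/305809 ≈ 3.8249e+5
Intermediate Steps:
w(p) = p/6
q(I, m) = √(6 + m)
X(E, S) = -9 + 1/E
A(o, T) = (½ + o)/(-13 + T) (A(o, T) = (o + (⅙)*3)/(T - 13) = (o + ½)/(-13 + T) = (½ + o)/(-13 + T))
h = 63/(2*(-22 + √2/4)) (h = (½ + 31)/(-13 + (-9 + 1/(√(6 + 2)))) = (63/2)/(-13 + (-9 + 1/(√8))) = (63/2)/(-13 + (-9 + 1/(2*√2))) = (63/2)/(-13 + (-9 + √2/4)) = (63/2)/(-22 + √2/4) = 63/(2*(-22 + √2/4)) ≈ -1.4552)
(h - 617)² = ((-792/553 - 9*√2/553) - 617)² = (-341993/553 - 9*√2/553)²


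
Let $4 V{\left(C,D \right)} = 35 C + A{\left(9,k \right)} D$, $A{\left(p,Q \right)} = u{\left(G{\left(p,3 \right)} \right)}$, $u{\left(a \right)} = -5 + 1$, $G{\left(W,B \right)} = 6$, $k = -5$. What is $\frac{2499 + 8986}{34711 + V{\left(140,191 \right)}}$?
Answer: $\frac{2297}{7149} \approx 0.3213$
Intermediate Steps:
$u{\left(a \right)} = -4$
$A{\left(p,Q \right)} = -4$
$V{\left(C,D \right)} = - D + \frac{35 C}{4}$ ($V{\left(C,D \right)} = \frac{35 C - 4 D}{4} = \frac{- 4 D + 35 C}{4} = - D + \frac{35 C}{4}$)
$\frac{2499 + 8986}{34711 + V{\left(140,191 \right)}} = \frac{2499 + 8986}{34711 + \left(\left(-1\right) 191 + \frac{35}{4} \cdot 140\right)} = \frac{11485}{34711 + \left(-191 + 1225\right)} = \frac{11485}{34711 + 1034} = \frac{11485}{35745} = 11485 \cdot \frac{1}{35745} = \frac{2297}{7149}$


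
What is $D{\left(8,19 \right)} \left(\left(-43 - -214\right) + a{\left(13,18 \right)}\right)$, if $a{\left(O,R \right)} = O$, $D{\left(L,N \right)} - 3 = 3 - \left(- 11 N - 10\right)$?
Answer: $41400$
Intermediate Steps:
$D{\left(L,N \right)} = 16 + 11 N$ ($D{\left(L,N \right)} = 3 - \left(-13 - 11 N\right) = 3 + \left(3 + \left(10 + 11 N\right)\right) = 3 + \left(13 + 11 N\right) = 16 + 11 N$)
$D{\left(8,19 \right)} \left(\left(-43 - -214\right) + a{\left(13,18 \right)}\right) = \left(16 + 11 \cdot 19\right) \left(\left(-43 - -214\right) + 13\right) = \left(16 + 209\right) \left(\left(-43 + 214\right) + 13\right) = 225 \left(171 + 13\right) = 225 \cdot 184 = 41400$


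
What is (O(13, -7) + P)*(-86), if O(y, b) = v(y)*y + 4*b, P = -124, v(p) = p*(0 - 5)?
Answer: 85742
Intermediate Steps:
v(p) = -5*p (v(p) = p*(-5) = -5*p)
O(y, b) = -5*y² + 4*b (O(y, b) = (-5*y)*y + 4*b = -5*y² + 4*b)
(O(13, -7) + P)*(-86) = ((-5*13² + 4*(-7)) - 124)*(-86) = ((-5*169 - 28) - 124)*(-86) = ((-845 - 28) - 124)*(-86) = (-873 - 124)*(-86) = -997*(-86) = 85742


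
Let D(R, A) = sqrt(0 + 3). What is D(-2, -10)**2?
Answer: 3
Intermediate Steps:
D(R, A) = sqrt(3)
D(-2, -10)**2 = (sqrt(3))**2 = 3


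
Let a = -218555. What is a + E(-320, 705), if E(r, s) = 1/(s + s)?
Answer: -308162549/1410 ≈ -2.1856e+5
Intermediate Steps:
E(r, s) = 1/(2*s)
a + E(-320, 705) = -218555 + (½)/705 = -218555 + (½)*(1/705) = -218555 + 1/1410 = -308162549/1410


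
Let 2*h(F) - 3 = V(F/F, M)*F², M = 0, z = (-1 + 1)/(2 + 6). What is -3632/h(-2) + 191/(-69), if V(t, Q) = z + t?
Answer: -502553/483 ≈ -1040.5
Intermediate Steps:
z = 0 (z = 0/8 = 0*(⅛) = 0)
V(t, Q) = t (V(t, Q) = 0 + t = t)
h(F) = 3/2 + F²/2 (h(F) = 3/2 + ((F/F)*F²)/2 = 3/2 + (1*F²)/2 = 3/2 + F²/2)
-3632/h(-2) + 191/(-69) = -3632/(3/2 + (½)*(-2)²) + 191/(-69) = -3632/(3/2 + (½)*4) + 191*(-1/69) = -3632/(3/2 + 2) - 191/69 = -3632/7/2 - 191/69 = -3632*2/7 - 191/69 = -7264/7 - 191/69 = -502553/483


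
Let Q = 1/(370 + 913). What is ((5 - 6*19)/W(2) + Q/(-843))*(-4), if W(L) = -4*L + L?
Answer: -78594010/1081569 ≈ -72.667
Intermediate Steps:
Q = 1/1283 ≈ 0.00077942
W(L) = -3*L
((5 - 6*19)/W(2) + Q/(-843))*(-4) = ((5 - 6*19)/((-3*2)) + (1/1283)/(-843))*(-4) = ((5 - 114)/(-6) + (1/1283)*(-1/843))*(-4) = (-109*(-⅙) - 1/1081569)*(-4) = (109/6 - 1/1081569)*(-4) = (39297005/2163138)*(-4) = -78594010/1081569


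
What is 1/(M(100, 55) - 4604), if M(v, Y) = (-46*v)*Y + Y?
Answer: -1/257549 ≈ -3.8828e-6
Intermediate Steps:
M(v, Y) = Y - 46*Y*v (M(v, Y) = -46*Y*v + Y = Y - 46*Y*v)
1/(M(100, 55) - 4604) = 1/(55*(1 - 46*100) - 4604) = 1/(55*(1 - 4600) - 4604) = 1/(55*(-4599) - 4604) = 1/(-252945 - 4604) = 1/(-257549) = -1/257549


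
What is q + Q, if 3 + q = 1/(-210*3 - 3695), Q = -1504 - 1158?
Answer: -11526126/4325 ≈ -2665.0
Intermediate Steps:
Q = -2662
q = -12976/4325 (q = -3 + 1/(-210*3 - 3695) = -3 + 1/(-630 - 3695) = -3 + 1/(-4325) = -3 - 1/4325 = -12976/4325 ≈ -3.0002)
q + Q = -12976/4325 - 2662 = -11526126/4325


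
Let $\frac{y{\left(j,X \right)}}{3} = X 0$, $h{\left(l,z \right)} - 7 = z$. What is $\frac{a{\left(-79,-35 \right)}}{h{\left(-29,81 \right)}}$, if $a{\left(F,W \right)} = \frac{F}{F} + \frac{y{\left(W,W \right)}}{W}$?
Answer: $\frac{1}{88} \approx 0.011364$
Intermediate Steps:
$h{\left(l,z \right)} = 7 + z$
$y{\left(j,X \right)} = 0$ ($y{\left(j,X \right)} = 3 X 0 = 3 \cdot 0 = 0$)
$a{\left(F,W \right)} = 1$ ($a{\left(F,W \right)} = \frac{F}{F} + \frac{0}{W} = 1 + 0 = 1$)
$\frac{a{\left(-79,-35 \right)}}{h{\left(-29,81 \right)}} = 1 \frac{1}{7 + 81} = 1 \cdot \frac{1}{88} = \frac{1}{88}$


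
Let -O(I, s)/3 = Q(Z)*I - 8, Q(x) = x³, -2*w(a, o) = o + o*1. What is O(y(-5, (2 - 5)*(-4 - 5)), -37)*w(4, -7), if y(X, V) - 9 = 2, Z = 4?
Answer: -14616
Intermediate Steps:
w(a, o) = -o (w(a, o) = -(o + o*1)/2 = -(o + o)/2 = -o)
y(X, V) = 11 (y(X, V) = 9 + 2 = 11)
O(I, s) = 24 - 192*I (O(I, s) = -3*(4³*I - 8) = -3*(64*I - 8) = -3*(-8 + 64*I) = 24 - 192*I)
O(y(-5, (2 - 5)*(-4 - 5)), -37)*w(4, -7) = (24 - 192*11)*(-1*(-7)) = (24 - 2112)*7 = -2088*7 = -14616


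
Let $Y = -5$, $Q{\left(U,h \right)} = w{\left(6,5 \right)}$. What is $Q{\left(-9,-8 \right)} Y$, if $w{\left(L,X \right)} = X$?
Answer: $-25$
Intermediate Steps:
$Q{\left(U,h \right)} = 5$
$Q{\left(-9,-8 \right)} Y = 5 \left(-5\right) = -25$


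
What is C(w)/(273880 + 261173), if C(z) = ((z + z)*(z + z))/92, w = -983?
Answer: 966289/12306219 ≈ 0.078520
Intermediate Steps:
C(z) = z²/23 (C(z) = ((2*z)*(2*z))*(1/92) = (4*z²)*(1/92) = z²/23)
C(w)/(273880 + 261173) = ((1/23)*(-983)²)/(273880 + 261173) = ((1/23)*966289)/535053 = (966289/23)*(1/535053) = 966289/12306219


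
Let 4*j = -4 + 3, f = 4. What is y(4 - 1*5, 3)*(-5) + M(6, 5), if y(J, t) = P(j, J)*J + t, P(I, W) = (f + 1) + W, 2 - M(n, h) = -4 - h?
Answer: 16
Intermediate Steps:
j = -1/4 (j = (-4 + 3)/4 = (1/4)*(-1) = -1/4 ≈ -0.25000)
M(n, h) = 6 + h (M(n, h) = 2 - (-4 - h) = 2 + (4 + h) = 6 + h)
P(I, W) = 5 + W (P(I, W) = (4 + 1) + W = 5 + W)
y(J, t) = t + J*(5 + J) (y(J, t) = (5 + J)*J + t = J*(5 + J) + t = t + J*(5 + J))
y(4 - 1*5, 3)*(-5) + M(6, 5) = (3 + (4 - 1*5)*(5 + (4 - 1*5)))*(-5) + (6 + 5) = (3 + (4 - 5)*(5 + (4 - 5)))*(-5) + 11 = (3 - (5 - 1))*(-5) + 11 = (3 - 1*4)*(-5) + 11 = (3 - 4)*(-5) + 11 = -1*(-5) + 11 = 5 + 11 = 16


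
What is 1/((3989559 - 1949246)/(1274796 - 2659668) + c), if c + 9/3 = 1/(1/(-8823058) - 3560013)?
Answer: -120496144399472760/539013790590317011 ≈ -0.22355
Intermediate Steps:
c = -94230612362323/31410201179755 (c = -3 + 1/(1/(-8823058) - 3560013) = -3 + 1/(-1/8823058 - 3560013) = -3 + 1/(-31410201179755/8823058) = -3 - 8823058/31410201179755 = -94230612362323/31410201179755 ≈ -3.0000)
1/((3989559 - 1949246)/(1274796 - 2659668) + c) = 1/((3989559 - 1949246)/(1274796 - 2659668) - 94230612362323/31410201179755) = 1/(2040313/(-1384872) - 94230612362323/31410201179755) = 1/(2040313*(-1/1384872) - 94230612362323/31410201179755) = 1/(-2040313/1384872 - 94230612362323/31410201179755) = 1/(-539013790590317011/120496144399472760) = -120496144399472760/539013790590317011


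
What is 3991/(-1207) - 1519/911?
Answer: -5469234/1099577 ≈ -4.9739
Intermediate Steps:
3991/(-1207) - 1519/911 = 3991*(-1/1207) - 1519*1/911 = -3991/1207 - 1519/911 = -5469234/1099577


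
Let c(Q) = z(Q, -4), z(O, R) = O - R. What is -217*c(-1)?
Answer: -651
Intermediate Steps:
c(Q) = 4 + Q (c(Q) = Q - 1*(-4) = Q + 4 = 4 + Q)
-217*c(-1) = -217*(4 - 1) = -217*3 = -651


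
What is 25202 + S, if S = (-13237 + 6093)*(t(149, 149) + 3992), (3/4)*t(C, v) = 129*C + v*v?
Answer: -1269156010/3 ≈ -4.2305e+8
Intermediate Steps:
t(C, v) = 172*C + 4*v²/3 (t(C, v) = 4*(129*C + v*v)/3 = 4*(129*C + v²)/3 = 4*(v² + 129*C)/3 = 172*C + 4*v²/3)
S = -1269231616/3 (S = (-13237 + 6093)*((172*149 + (4/3)*149²) + 3992) = -7144*((25628 + (4/3)*22201) + 3992) = -7144*((25628 + 88804/3) + 3992) = -7144*(165688/3 + 3992) = -7144*177664/3 = -1269231616/3 ≈ -4.2308e+8)
25202 + S = 25202 - 1269231616/3 = -1269156010/3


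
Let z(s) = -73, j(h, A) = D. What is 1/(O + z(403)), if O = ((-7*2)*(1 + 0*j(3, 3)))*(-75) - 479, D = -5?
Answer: 1/498 ≈ 0.0020080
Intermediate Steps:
j(h, A) = -5
O = 571 (O = ((-7*2)*(1 + 0*(-5)))*(-75) - 479 = -14*(1 + 0)*(-75) - 479 = -14*1*(-75) - 479 = -14*(-75) - 479 = 1050 - 479 = 571)
1/(O + z(403)) = 1/(571 - 73) = 1/498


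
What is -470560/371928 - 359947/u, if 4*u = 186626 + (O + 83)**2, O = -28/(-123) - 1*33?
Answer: -84358133953378/9502868119647 ≈ -8.8771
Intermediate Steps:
O = -4031/123 (O = -28*(-1/123) - 33 = 28/123 - 33 = -4031/123 ≈ -32.772)
u = 1430816219/30258 (u = (186626 + (-4031/123 + 83)**2)/4 = (186626 + (6178/123)**2)/4 = (186626 + 38167684/15129)/4 = (1/4)*(2861632438/15129) = 1430816219/30258 ≈ 47287.)
-470560/371928 - 359947/u = -470560/371928 - 359947/1430816219/30258 = -470560*1/371928 - 359947*30258/1430816219 = -58820/46491 - 1555896618/204402317 = -84358133953378/9502868119647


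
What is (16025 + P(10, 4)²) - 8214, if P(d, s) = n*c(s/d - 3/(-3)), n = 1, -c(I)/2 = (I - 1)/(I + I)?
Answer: 382743/49 ≈ 7811.1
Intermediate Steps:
c(I) = -(-1 + I)/I (c(I) = -2*(I - 1)/(I + I) = -2*(-1 + I)/(2*I) = -2*(-1 + I)*1/(2*I) = -(-1 + I)/I)
P(d, s) = -s/(d*(1 + s/d)) (P(d, s) = 1*((1 - (s/d - 3/(-3)))/(s/d - 3/(-3))) = 1*((1 - (s/d - 3*(-⅓)))/(s/d - 3*(-⅓))) = 1*((1 - (s/d + 1))/(s/d + 1)) = 1*((1 - (1 + s/d))/(1 + s/d)) = 1*((1 + (-1 - s/d))/(1 + s/d)) = 1*((-s/d)/(1 + s/d)) = 1*(-s/(d*(1 + s/d))) = -s/(d*(1 + s/d)))
(16025 + P(10, 4)²) - 8214 = (16025 + (-1*4/(10 + 4))²) - 8214 = (16025 + (-1*4/14)²) - 8214 = (16025 + (-1*4*1/14)²) - 8214 = (16025 + (-2/7)²) - 8214 = (16025 + 4/49) - 8214 = 785229/49 - 8214 = 382743/49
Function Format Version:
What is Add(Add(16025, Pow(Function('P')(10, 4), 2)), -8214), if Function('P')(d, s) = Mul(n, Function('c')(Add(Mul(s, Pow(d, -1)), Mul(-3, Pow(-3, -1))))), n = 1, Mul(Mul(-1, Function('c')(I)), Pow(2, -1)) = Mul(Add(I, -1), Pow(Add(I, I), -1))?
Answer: Rational(382743, 49) ≈ 7811.1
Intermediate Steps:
Function('c')(I) = Mul(-1, Pow(I, -1), Add(-1, I)) (Function('c')(I) = Mul(-2, Mul(Add(I, -1), Pow(Add(I, I), -1))) = Mul(-2, Mul(Add(-1, I), Pow(Mul(2, I), -1))) = Mul(-2, Mul(Add(-1, I), Mul(Rational(1, 2), Pow(I, -1)))) = Mul(-2, Mul(Rational(1, 2), Pow(I, -1), Add(-1, I))) = Mul(-1, Pow(I, -1), Add(-1, I)))
Function('P')(d, s) = Mul(-1, s, Pow(d, -1), Pow(Add(1, Mul(s, Pow(d, -1))), -1)) (Function('P')(d, s) = Mul(1, Mul(Pow(Add(Mul(s, Pow(d, -1)), Mul(-3, Pow(-3, -1))), -1), Add(1, Mul(-1, Add(Mul(s, Pow(d, -1)), Mul(-3, Pow(-3, -1))))))) = Mul(1, Mul(Pow(Add(Mul(s, Pow(d, -1)), Mul(-3, Rational(-1, 3))), -1), Add(1, Mul(-1, Add(Mul(s, Pow(d, -1)), Mul(-3, Rational(-1, 3))))))) = Mul(1, Mul(Pow(Add(Mul(s, Pow(d, -1)), 1), -1), Add(1, Mul(-1, Add(Mul(s, Pow(d, -1)), 1))))) = Mul(1, Mul(Pow(Add(1, Mul(s, Pow(d, -1))), -1), Add(1, Mul(-1, Add(1, Mul(s, Pow(d, -1))))))) = Mul(1, Mul(Pow(Add(1, Mul(s, Pow(d, -1))), -1), Add(1, Add(-1, Mul(-1, s, Pow(d, -1)))))) = Mul(1, Mul(Pow(Add(1, Mul(s, Pow(d, -1))), -1), Mul(-1, s, Pow(d, -1)))) = Mul(1, Mul(-1, s, Pow(d, -1), Pow(Add(1, Mul(s, Pow(d, -1))), -1))) = Mul(-1, s, Pow(d, -1), Pow(Add(1, Mul(s, Pow(d, -1))), -1)))
Add(Add(16025, Pow(Function('P')(10, 4), 2)), -8214) = Add(Add(16025, Pow(Mul(-1, 4, Pow(Add(10, 4), -1)), 2)), -8214) = Add(Add(16025, Pow(Mul(-1, 4, Pow(14, -1)), 2)), -8214) = Add(Add(16025, Pow(Mul(-1, 4, Rational(1, 14)), 2)), -8214) = Add(Add(16025, Pow(Rational(-2, 7), 2)), -8214) = Add(Add(16025, Rational(4, 49)), -8214) = Add(Rational(785229, 49), -8214) = Rational(382743, 49)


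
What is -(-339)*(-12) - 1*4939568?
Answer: -4943636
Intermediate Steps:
-(-339)*(-12) - 1*4939568 = -113*36 - 4939568 = -4068 - 4939568 = -4943636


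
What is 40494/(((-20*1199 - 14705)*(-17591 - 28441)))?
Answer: 6749/296791320 ≈ 2.2740e-5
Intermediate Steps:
40494/(((-20*1199 - 14705)*(-17591 - 28441))) = 40494/(((-23980 - 14705)*(-46032))) = 40494/((-38685*(-46032))) = 40494/1780747920 = 40494*(1/1780747920) = 6749/296791320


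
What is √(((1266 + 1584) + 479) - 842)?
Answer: √2487 ≈ 49.870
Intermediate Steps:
√(((1266 + 1584) + 479) - 842) = √((2850 + 479) - 842) = √(3329 - 842) = √2487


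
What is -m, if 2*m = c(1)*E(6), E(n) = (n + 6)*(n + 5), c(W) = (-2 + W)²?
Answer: -66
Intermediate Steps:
E(n) = (5 + n)*(6 + n) (E(n) = (6 + n)*(5 + n) = (5 + n)*(6 + n))
m = 66 (m = ((-2 + 1)²*(30 + 6² + 11*6))/2 = ((-1)²*(30 + 36 + 66))/2 = (1*132)/2 = (½)*132 = 66)
-m = -1*66 = -66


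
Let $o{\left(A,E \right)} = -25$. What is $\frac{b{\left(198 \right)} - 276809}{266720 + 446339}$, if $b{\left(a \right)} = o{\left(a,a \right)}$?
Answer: $- \frac{276834}{713059} \approx -0.38823$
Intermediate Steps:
$b{\left(a \right)} = -25$
$\frac{b{\left(198 \right)} - 276809}{266720 + 446339} = \frac{-25 - 276809}{266720 + 446339} = - \frac{276834}{713059}$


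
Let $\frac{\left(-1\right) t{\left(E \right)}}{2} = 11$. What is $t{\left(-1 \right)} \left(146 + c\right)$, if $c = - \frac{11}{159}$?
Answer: $- \frac{510466}{159} \approx -3210.5$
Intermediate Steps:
$c = - \frac{11}{159}$ ($c = \left(-11\right) \frac{1}{159} = - \frac{11}{159} \approx -0.069182$)
$t{\left(E \right)} = -22$ ($t{\left(E \right)} = \left(-2\right) 11 = -22$)
$t{\left(-1 \right)} \left(146 + c\right) = - 22 \left(146 - \frac{11}{159}\right) = \left(-22\right) \frac{23203}{159} = - \frac{510466}{159}$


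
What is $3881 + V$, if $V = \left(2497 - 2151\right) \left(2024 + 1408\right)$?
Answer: $1191353$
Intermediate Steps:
$V = 1187472$ ($V = 346 \cdot 3432 = 1187472$)
$3881 + V = 3881 + 1187472 = 1191353$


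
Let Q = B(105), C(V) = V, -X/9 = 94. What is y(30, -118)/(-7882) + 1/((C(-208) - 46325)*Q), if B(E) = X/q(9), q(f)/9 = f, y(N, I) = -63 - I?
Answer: -20042056/2873055997 ≈ -0.0069759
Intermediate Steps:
X = -846 (X = -9*94 = -846)
q(f) = 9*f
B(E) = -94/9 (B(E) = -846/(9*9) = -846/81 = -846*1/81 = -94/9)
Q = -94/9 ≈ -10.444
y(30, -118)/(-7882) + 1/((C(-208) - 46325)*Q) = (-63 - 1*(-118))/(-7882) + 1/((-208 - 46325)*(-94/9)) = (-63 + 118)*(-1/7882) - 9/94/(-46533) = 55*(-1/7882) - 1/46533*(-9/94) = -55/7882 + 3/1458034 = -20042056/2873055997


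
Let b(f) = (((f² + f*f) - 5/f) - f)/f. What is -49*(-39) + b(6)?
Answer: 69187/36 ≈ 1921.9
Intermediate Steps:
b(f) = (-f - 5/f + 2*f²)/f (b(f) = (((f² + f²) - 5/f) - f)/f = ((2*f² - 5/f) - f)/f = ((-5/f + 2*f²) - f)/f = (-f - 5/f + 2*f²)/f)
-49*(-39) + b(6) = -49*(-39) + (-1 - 5/6² + 2*6) = 1911 + (-1 - 5*1/36 + 12) = 1911 + (-1 - 5/36 + 12) = 1911 + 391/36 = 69187/36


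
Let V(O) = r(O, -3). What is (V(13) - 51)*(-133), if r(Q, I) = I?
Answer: 7182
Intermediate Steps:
V(O) = -3
(V(13) - 51)*(-133) = (-3 - 51)*(-133) = -54*(-133) = 7182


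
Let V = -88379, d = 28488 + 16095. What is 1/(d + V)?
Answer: -1/43796 ≈ -2.2833e-5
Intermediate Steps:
d = 44583
1/(d + V) = 1/(44583 - 88379) = 1/(-43796) = -1/43796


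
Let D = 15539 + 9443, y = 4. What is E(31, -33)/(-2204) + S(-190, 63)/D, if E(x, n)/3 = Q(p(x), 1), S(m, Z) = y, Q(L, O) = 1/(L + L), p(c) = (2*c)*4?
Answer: 2148895/13654961344 ≈ 0.00015737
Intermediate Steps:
p(c) = 8*c
D = 24982
Q(L, O) = 1/(2*L)
S(m, Z) = 4
E(x, n) = 3/(16*x) (E(x, n) = 3*(1/(2*((8*x)))) = 3*((1/(8*x))/2) = 3*(1/(16*x)) = 3/(16*x))
E(31, -33)/(-2204) + S(-190, 63)/D = ((3/16)/31)/(-2204) + 4/24982 = ((3/16)*(1/31))*(-1/2204) + 4*(1/24982) = (3/496)*(-1/2204) + 2/12491 = -3/1093184 + 2/12491 = 2148895/13654961344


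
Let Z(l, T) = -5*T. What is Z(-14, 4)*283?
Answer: -5660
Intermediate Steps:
Z(-14, 4)*283 = -5*4*283 = -20*283 = -5660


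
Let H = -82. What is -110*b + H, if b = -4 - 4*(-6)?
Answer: -2282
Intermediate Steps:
b = 20 (b = -4 + 24 = 20)
-110*b + H = -110*20 - 82 = -2200 - 82 = -2282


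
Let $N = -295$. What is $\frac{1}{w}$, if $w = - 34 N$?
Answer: $\frac{1}{10030} \approx 9.9701 \cdot 10^{-5}$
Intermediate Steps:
$w = 10030$ ($w = \left(-34\right) \left(-295\right) = 10030$)
$\frac{1}{w} = \frac{1}{10030}$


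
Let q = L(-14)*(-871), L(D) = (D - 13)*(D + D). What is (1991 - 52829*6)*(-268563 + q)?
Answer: 292001525337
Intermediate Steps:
L(D) = 2*D*(-13 + D) (L(D) = (-13 + D)*(2*D) = 2*D*(-13 + D))
q = -658476 (q = (2*(-14)*(-13 - 14))*(-871) = (2*(-14)*(-27))*(-871) = 756*(-871) = -658476)
(1991 - 52829*6)*(-268563 + q) = (1991 - 52829*6)*(-268563 - 658476) = (1991 - 316974)*(-927039) = -314983*(-927039) = 292001525337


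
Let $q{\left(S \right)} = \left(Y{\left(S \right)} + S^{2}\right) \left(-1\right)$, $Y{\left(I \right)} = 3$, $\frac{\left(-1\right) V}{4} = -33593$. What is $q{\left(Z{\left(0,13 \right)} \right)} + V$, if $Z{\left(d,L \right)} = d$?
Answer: $134369$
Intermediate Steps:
$V = 134372$ ($V = \left(-4\right) \left(-33593\right) = 134372$)
$q{\left(S \right)} = -3 - S^{2}$ ($q{\left(S \right)} = \left(3 + S^{2}\right) \left(-1\right) = -3 - S^{2}$)
$q{\left(Z{\left(0,13 \right)} \right)} + V = \left(-3 - 0^{2}\right) + 134372 = \left(-3 - 0\right) + 134372 = \left(-3 + 0\right) + 134372 = -3 + 134372 = 134369$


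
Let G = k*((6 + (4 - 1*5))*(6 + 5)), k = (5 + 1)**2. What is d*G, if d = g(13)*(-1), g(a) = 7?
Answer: -13860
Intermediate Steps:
k = 36 (k = 6**2 = 36)
G = 1980 (G = 36*((6 + (4 - 1*5))*(6 + 5)) = 36*((6 + (4 - 5))*11) = 36*((6 - 1)*11) = 36*(5*11) = 36*55 = 1980)
d = -7 (d = 7*(-1) = -7)
d*G = -7*1980 = -13860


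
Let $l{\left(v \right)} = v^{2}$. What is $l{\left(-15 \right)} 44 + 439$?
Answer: $10339$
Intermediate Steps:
$l{\left(-15 \right)} 44 + 439 = \left(-15\right)^{2} \cdot 44 + 439 = 225 \cdot 44 + 439 = 9900 + 439 = 10339$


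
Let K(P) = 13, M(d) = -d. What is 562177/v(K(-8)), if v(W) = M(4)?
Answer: -562177/4 ≈ -1.4054e+5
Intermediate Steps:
v(W) = -4 (v(W) = -1*4 = -4)
562177/v(K(-8)) = 562177/(-4) = 562177*(-¼) = -562177/4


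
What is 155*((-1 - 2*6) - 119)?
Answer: -20460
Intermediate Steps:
155*((-1 - 2*6) - 119) = 155*((-1 - 12) - 119) = 155*(-13 - 119) = 155*(-132) = -20460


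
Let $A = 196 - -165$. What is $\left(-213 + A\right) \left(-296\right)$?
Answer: $-43808$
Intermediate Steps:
$A = 361$ ($A = 196 + 165 = 361$)
$\left(-213 + A\right) \left(-296\right) = \left(-213 + 361\right) \left(-296\right) = 148 \left(-296\right) = -43808$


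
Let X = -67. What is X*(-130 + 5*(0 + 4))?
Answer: 7370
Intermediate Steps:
X*(-130 + 5*(0 + 4)) = -67*(-130 + 5*(0 + 4)) = -67*(-130 + 5*4) = -67*(-130 + 20) = -67*(-110) = 7370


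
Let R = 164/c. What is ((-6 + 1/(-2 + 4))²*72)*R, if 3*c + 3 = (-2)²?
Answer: 1071576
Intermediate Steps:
c = ⅓ (c = -1 + (⅓)*(-2)² = -1 + (⅓)*4 = -1 + 4/3 = ⅓ ≈ 0.33333)
R = 492 (R = 164/(⅓) = 164*3 = 492)
((-6 + 1/(-2 + 4))²*72)*R = ((-6 + 1/(-2 + 4))²*72)*492 = ((-6 + 1/2)²*72)*492 = ((-6 + ½)²*72)*492 = ((-11/2)²*72)*492 = ((121/4)*72)*492 = 2178*492 = 1071576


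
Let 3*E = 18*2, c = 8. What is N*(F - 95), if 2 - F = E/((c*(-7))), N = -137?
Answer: 177963/14 ≈ 12712.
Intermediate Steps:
E = 12 (E = (18*2)/3 = (⅓)*36 = 12)
F = 31/14 (F = 2 - 12/(8*(-7)) = 2 - 12/(-56) = 2 - 12*(-1)/56 = 2 - 1*(-3/14) = 2 + 3/14 = 31/14 ≈ 2.2143)
N*(F - 95) = -137*(31/14 - 95) = -137*(-1299/14) = 177963/14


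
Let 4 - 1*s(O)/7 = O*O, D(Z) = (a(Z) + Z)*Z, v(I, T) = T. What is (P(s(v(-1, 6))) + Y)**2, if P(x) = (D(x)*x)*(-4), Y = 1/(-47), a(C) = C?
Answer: 17859273971744636929/2209 ≈ 8.0848e+15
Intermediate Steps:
D(Z) = 2*Z**2 (D(Z) = (Z + Z)*Z = (2*Z)*Z = 2*Z**2)
s(O) = 28 - 7*O**2 (s(O) = 28 - 7*O*O = 28 - 7*O**2)
Y = -1/47 ≈ -0.021277
P(x) = -8*x**3 (P(x) = ((2*x**2)*x)*(-4) = (2*x**3)*(-4) = -8*x**3)
(P(s(v(-1, 6))) + Y)**2 = (-8*(28 - 7*6**2)**3 - 1/47)**2 = (-8*(28 - 7*36)**3 - 1/47)**2 = (-8*(28 - 252)**3 - 1/47)**2 = (-8*(-224)**3 - 1/47)**2 = (-8*(-11239424) - 1/47)**2 = (89915392 - 1/47)**2 = (4226023423/47)**2 = 17859273971744636929/2209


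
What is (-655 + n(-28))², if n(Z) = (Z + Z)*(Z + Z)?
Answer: 6155361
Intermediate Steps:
n(Z) = 4*Z² (n(Z) = (2*Z)*(2*Z) = 4*Z²)
(-655 + n(-28))² = (-655 + 4*(-28)²)² = (-655 + 4*784)² = (-655 + 3136)² = 2481² = 6155361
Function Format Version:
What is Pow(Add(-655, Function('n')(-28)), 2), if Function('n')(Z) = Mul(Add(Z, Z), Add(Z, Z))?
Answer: 6155361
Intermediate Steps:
Function('n')(Z) = Mul(4, Pow(Z, 2)) (Function('n')(Z) = Mul(Mul(2, Z), Mul(2, Z)) = Mul(4, Pow(Z, 2)))
Pow(Add(-655, Function('n')(-28)), 2) = Pow(Add(-655, Mul(4, Pow(-28, 2))), 2) = Pow(Add(-655, Mul(4, 784)), 2) = Pow(Add(-655, 3136), 2) = Pow(2481, 2) = 6155361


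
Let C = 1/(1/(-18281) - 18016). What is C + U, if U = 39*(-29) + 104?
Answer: -338242978700/329350497 ≈ -1027.0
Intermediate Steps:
U = -1027 (U = -1131 + 104 = -1027)
C = -18281/329350497 (C = 1/(-1/18281 - 18016) = 1/(-329350497/18281) = -18281/329350497 ≈ -5.5506e-5)
C + U = -18281/329350497 - 1027 = -338242978700/329350497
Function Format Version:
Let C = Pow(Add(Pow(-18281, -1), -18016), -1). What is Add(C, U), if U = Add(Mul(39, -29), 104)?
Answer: Rational(-338242978700, 329350497) ≈ -1027.0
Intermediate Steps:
U = -1027 (U = Add(-1131, 104) = -1027)
C = Rational(-18281, 329350497) (C = Pow(Add(Rational(-1, 18281), -18016), -1) = Pow(Rational(-329350497, 18281), -1) = Rational(-18281, 329350497) ≈ -5.5506e-5)
Add(C, U) = Add(Rational(-18281, 329350497), -1027) = Rational(-338242978700, 329350497)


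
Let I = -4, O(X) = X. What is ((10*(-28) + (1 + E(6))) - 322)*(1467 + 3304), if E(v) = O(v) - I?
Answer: -2819661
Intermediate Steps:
E(v) = 4 + v (E(v) = v - 1*(-4) = v + 4 = 4 + v)
((10*(-28) + (1 + E(6))) - 322)*(1467 + 3304) = ((10*(-28) + (1 + (4 + 6))) - 322)*(1467 + 3304) = ((-280 + (1 + 10)) - 322)*4771 = ((-280 + 11) - 322)*4771 = (-269 - 322)*4771 = -591*4771 = -2819661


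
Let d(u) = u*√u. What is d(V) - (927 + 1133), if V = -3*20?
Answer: -2060 - 120*I*√15 ≈ -2060.0 - 464.76*I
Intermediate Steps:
V = -60
d(u) = u^(3/2)
d(V) - (927 + 1133) = (-60)^(3/2) - (927 + 1133) = -120*I*√15 - 1*2060 = -120*I*√15 - 2060 = -2060 - 120*I*√15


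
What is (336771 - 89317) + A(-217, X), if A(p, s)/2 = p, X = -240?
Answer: 247020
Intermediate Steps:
A(p, s) = 2*p
(336771 - 89317) + A(-217, X) = (336771 - 89317) + 2*(-217) = 247454 - 434 = 247020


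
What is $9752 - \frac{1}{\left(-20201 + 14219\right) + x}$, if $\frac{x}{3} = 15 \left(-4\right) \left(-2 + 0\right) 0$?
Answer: $\frac{58336465}{5982} \approx 9752.0$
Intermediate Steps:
$x = 0$ ($x = 3 \cdot 15 \left(-4\right) \left(-2 + 0\right) 0 = 3 \left(- 60 \left(\left(-2\right) 0\right)\right) = 3 \left(\left(-60\right) 0\right) = 3 \cdot 0 = 0$)
$9752 - \frac{1}{\left(-20201 + 14219\right) + x} = 9752 - \frac{1}{\left(-20201 + 14219\right) + 0} = 9752 - \frac{1}{-5982 + 0} = 9752 - \frac{1}{-5982} = 9752 - - \frac{1}{5982} = 9752 + \frac{1}{5982} = \frac{58336465}{5982}$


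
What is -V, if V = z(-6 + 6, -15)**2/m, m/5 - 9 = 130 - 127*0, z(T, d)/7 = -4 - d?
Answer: -5929/695 ≈ -8.5309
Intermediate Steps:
z(T, d) = -28 - 7*d (z(T, d) = 7*(-4 - d) = -28 - 7*d)
m = 695 (m = 45 + 5*(130 - 127*0) = 45 + 5*(130 + 0) = 45 + 5*130 = 45 + 650 = 695)
V = 5929/695 (V = (-28 - 7*(-15))**2/695 = (-28 + 105)**2*(1/695) = 77**2*(1/695) = 5929*(1/695) = 5929/695 ≈ 8.5309)
-V = -1*5929/695 = -5929/695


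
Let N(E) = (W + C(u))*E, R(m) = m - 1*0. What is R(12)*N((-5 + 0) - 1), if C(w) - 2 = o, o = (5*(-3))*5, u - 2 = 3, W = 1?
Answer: 5184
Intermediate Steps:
R(m) = m (R(m) = m + 0 = m)
u = 5 (u = 2 + 3 = 5)
o = -75 (o = -15*5 = -75)
C(w) = -73 (C(w) = 2 - 75 = -73)
N(E) = -72*E (N(E) = (1 - 73)*E = -72*E)
R(12)*N((-5 + 0) - 1) = 12*(-72*((-5 + 0) - 1)) = 12*(-72*(-5 - 1)) = 12*(-72*(-6)) = 12*432 = 5184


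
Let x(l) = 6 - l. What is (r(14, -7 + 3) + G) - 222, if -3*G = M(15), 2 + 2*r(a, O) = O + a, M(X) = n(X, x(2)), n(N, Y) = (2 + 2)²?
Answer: -670/3 ≈ -223.33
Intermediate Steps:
n(N, Y) = 16 (n(N, Y) = 4² = 16)
M(X) = 16
r(a, O) = -1 + O/2 + a/2 (r(a, O) = -1 + (O + a)/2 = -1 + (O/2 + a/2) = -1 + O/2 + a/2)
G = -16/3 (G = -⅓*16 = -16/3 ≈ -5.3333)
(r(14, -7 + 3) + G) - 222 = ((-1 + (-7 + 3)/2 + (½)*14) - 16/3) - 222 = ((-1 + (½)*(-4) + 7) - 16/3) - 222 = ((-1 - 2 + 7) - 16/3) - 222 = (4 - 16/3) - 222 = -4/3 - 222 = -670/3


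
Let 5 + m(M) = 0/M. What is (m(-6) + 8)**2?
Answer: 9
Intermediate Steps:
m(M) = -5 (m(M) = -5 + 0/M = -5 + 0 = -5)
(m(-6) + 8)**2 = (-5 + 8)**2 = 3**2 = 9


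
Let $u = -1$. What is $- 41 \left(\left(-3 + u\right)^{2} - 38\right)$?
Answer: $902$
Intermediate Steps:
$- 41 \left(\left(-3 + u\right)^{2} - 38\right) = - 41 \left(\left(-3 - 1\right)^{2} - 38\right) = - 41 \left(\left(-4\right)^{2} - 38\right) = - 41 \left(16 - 38\right) = \left(-41\right) \left(-22\right) = 902$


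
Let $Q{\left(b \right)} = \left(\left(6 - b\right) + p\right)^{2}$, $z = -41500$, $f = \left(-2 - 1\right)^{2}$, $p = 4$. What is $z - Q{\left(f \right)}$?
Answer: $-41501$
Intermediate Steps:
$f = 9$ ($f = \left(-3\right)^{2} = 9$)
$Q{\left(b \right)} = \left(10 - b\right)^{2}$ ($Q{\left(b \right)} = \left(\left(6 - b\right) + 4\right)^{2} = \left(10 - b\right)^{2}$)
$z - Q{\left(f \right)} = -41500 - \left(10 - 9\right)^{2} = -41500 - 1^{2} = -41500 - 1 = -41501$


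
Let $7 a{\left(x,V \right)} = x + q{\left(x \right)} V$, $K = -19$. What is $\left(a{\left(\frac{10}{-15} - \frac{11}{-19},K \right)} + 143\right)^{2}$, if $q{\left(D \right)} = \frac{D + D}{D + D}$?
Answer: $\frac{3132528961}{159201} \approx 19677.0$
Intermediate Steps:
$q{\left(D \right)} = 1$ ($q{\left(D \right)} = \frac{2 D}{2 D} = 2 D \frac{1}{2 D} = 1$)
$a{\left(x,V \right)} = \frac{V}{7} + \frac{x}{7}$ ($a{\left(x,V \right)} = \frac{x + 1 V}{7} = \frac{x + V}{7} = \frac{V + x}{7} = \frac{V}{7} + \frac{x}{7}$)
$\left(a{\left(\frac{10}{-15} - \frac{11}{-19},K \right)} + 143\right)^{2} = \left(\left(\frac{1}{7} \left(-19\right) + \frac{\frac{10}{-15} - \frac{11}{-19}}{7}\right) + 143\right)^{2} = \left(\left(- \frac{19}{7} + \frac{10 \left(- \frac{1}{15}\right) - - \frac{11}{19}}{7}\right) + 143\right)^{2} = \left(\left(- \frac{19}{7} + \frac{- \frac{2}{3} + \frac{11}{19}}{7}\right) + 143\right)^{2} = \left(\left(- \frac{19}{7} + \frac{1}{7} \left(- \frac{5}{57}\right)\right) + 143\right)^{2} = \left(\left(- \frac{19}{7} - \frac{5}{399}\right) + 143\right)^{2} = \left(- \frac{1088}{399} + 143\right)^{2} = \left(\frac{55969}{399}\right)^{2} = \frac{3132528961}{159201}$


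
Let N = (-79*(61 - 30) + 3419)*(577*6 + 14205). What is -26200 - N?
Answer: -17163190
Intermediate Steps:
N = 17136990 (N = (-79*31 + 3419)*(3462 + 14205) = (-2449 + 3419)*17667 = 970*17667 = 17136990)
-26200 - N = -26200 - 1*17136990 = -26200 - 17136990 = -17163190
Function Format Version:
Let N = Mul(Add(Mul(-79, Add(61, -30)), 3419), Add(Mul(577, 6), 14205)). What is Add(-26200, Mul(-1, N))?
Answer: -17163190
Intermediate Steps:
N = 17136990 (N = Mul(Add(Mul(-79, 31), 3419), Add(3462, 14205)) = Mul(Add(-2449, 3419), 17667) = Mul(970, 17667) = 17136990)
Add(-26200, Mul(-1, N)) = Add(-26200, Mul(-1, 17136990)) = Add(-26200, -17136990) = -17163190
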